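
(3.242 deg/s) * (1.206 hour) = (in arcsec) 1 deg/s = 0.017453293 rad/s, so 3.242 deg/s = 3.242 * 0.017453293 = 0.056583574 rad/s. 1 hour = 3600 s, so 1.206 hour = 1.206 * 3600 = 4341.6 s. Combine: 0.056583574 rad/s * 4341.6 s = 245.66325 rad. 1 arcsec = 4.8481368e-06 rad, so 245.66325 rad = 245.66325 / 4.8481368e-06 = 50671682 arcsec ≈ 5.067e+07 arcsec (4 s.f.). Final answer: 5.067e+07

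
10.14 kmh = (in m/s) 2.817. Check: 1 kmh = 0.27777778 m/s, so 10.14 kmh = 10.14 * 0.27777778 = 2.8166667 m/s. Result: 2.8166667 m/s ≈ 2.817 m/s (4 s.f.).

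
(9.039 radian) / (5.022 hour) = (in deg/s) 9.039 radian = 9.039 rad. 1 hour = 3600 s, so 5.022 hour = 5.022 * 3600 = 18079.2 s. Combine: 9.039 rad / 18079.2 s = 0.00049996681 rad/s. 1 deg/s = 0.017453293 rad/s, so 0.00049996681 rad/s = 0.00049996681 / 0.017453293 = 0.028645988 deg/s ≈ 0.02865 deg/s (4 s.f.). Final answer: 0.02865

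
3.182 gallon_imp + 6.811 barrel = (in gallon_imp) 241.4. Check: 1 gallon_imp = 0.00454609 m^3, so 3.182 gallon_imp = 3.182 * 0.00454609 = 0.014465658 m^3. 1 barrel = 0.15898729 m^3, so 6.811 barrel = 6.811 * 0.15898729 = 1.0828625 m^3. Sum: 0.014465658 + 1.0828625 = 1.0973281 m^3. 1 gallon_imp = 0.00454609 m^3, so 1.0973281 m^3 = 1.0973281 / 0.00454609 = 241.37844 gallon_imp ≈ 241.4 gallon_imp (4 s.f.).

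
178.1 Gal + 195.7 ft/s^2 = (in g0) 6.264. Check: 1 Gal = 0.01 m/s^2, so 178.1 Gal = 178.1 * 0.01 = 1.781 m/s^2. 1 ft/s^2 = 0.3048 m/s^2, so 195.7 ft/s^2 = 195.7 * 0.3048 = 59.64936 m/s^2. Sum: 1.781 + 59.64936 = 61.43036 m/s^2. 1 g0 = 9.80665 m/s^2, so 61.43036 m/s^2 = 61.43036 / 9.80665 = 6.2641534 g0 ≈ 6.264 g0 (4 s.f.).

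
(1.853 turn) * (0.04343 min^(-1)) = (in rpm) 1 turn = 6.2831853 rad, so 1.853 turn = 1.853 * 6.2831853 = 11.642742 rad. 1 min^(-1) = 0.016666667 Hz, so 0.04343 min^(-1) = 0.04343 * 0.016666667 = 0.00072383333 Hz. Combine: 11.642742 rad * 0.00072383333 Hz = 0.008427405 rad/s. 1 rpm = 0.10471976 rad/s, so 0.008427405 rad/s = 0.008427405 / 0.10471976 = 0.08047579 rpm ≈ 0.08048 rpm (4 s.f.). Final answer: 0.08048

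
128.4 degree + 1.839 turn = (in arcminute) 1 degree = 0.017453293 rad, so 128.4 degree = 128.4 * 0.017453293 = 2.2410028 rad. 1 turn = 6.2831853 rad, so 1.839 turn = 1.839 * 6.2831853 = 11.554778 rad. Sum: 2.2410028 + 11.554778 = 13.795781 rad. 1 arcminute = 0.00029088821 rad, so 13.795781 rad = 13.795781 / 0.00029088821 = 47426.4 arcminute ≈ 4.743e+04 arcminute (4 s.f.). Final answer: 4.743e+04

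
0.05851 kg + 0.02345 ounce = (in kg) 0.05851 kg is already in kg. 1 ounce = 0.028349523 kg, so 0.02345 ounce = 0.02345 * 0.028349523 = 0.00066479632 kg. Sum: 0.05851 + 0.00066479632 = 0.059174796 kg. Result: 0.059174796 kg ≈ 0.05917 kg (4 s.f.). Final answer: 0.05917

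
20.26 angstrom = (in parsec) 6.566e-26. Check: 1 angstrom = 1e-10 m, so 20.26 angstrom = 20.26 * 1e-10 = 2.026e-09 m. 1 parsec = 3.0856776e+16 m, so 2.026e-09 m = 2.026e-09 / 3.0856776e+16 = 6.5658188e-26 parsec ≈ 6.566e-26 parsec (4 s.f.).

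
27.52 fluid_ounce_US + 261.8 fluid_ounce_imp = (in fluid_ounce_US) 279. Check: 1 fluid_ounce_US = 2.957353e-05 m^3, so 27.52 fluid_ounce_US = 27.52 * 2.957353e-05 = 0.00081386353 m^3. 1 fluid_ounce_imp = 2.8413063e-05 m^3, so 261.8 fluid_ounce_imp = 261.8 * 2.8413063e-05 = 0.0074385398 m^3. Sum: 0.00081386353 + 0.0074385398 = 0.0082524033 m^3. 1 fluid_ounce_US = 2.957353e-05 m^3, so 0.0082524033 m^3 = 0.0082524033 / 2.957353e-05 = 279.04695 fluid_ounce_US ≈ 279 fluid_ounce_US (4 s.f.).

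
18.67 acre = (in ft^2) 8.133e+05. Check: 1 acre = 4046.8564 m^2, so 18.67 acre = 18.67 * 4046.8564 = 75554.809 m^2. 1 ft^2 = 0.09290304 m^2, so 75554.809 m^2 = 75554.809 / 0.09290304 = 813265.2 ft^2 ≈ 8.133e+05 ft^2 (4 s.f.).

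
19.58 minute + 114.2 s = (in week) 1 minute = 60 s, so 19.58 minute = 19.58 * 60 = 1174.8 s. 114.2 s is already in s. Sum: 1174.8 + 114.2 = 1289 s. 1 week = 604800 s, so 1289 s = 1289 / 604800 = 0.0021312831 week ≈ 0.002131 week (4 s.f.). Final answer: 0.002131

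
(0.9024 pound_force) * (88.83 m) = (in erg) 1 pound_force = 4.4482216 N, so 0.9024 pound_force = 0.9024 * 4.4482216 = 4.0140752 N. 88.83 m is already in m. Combine: 4.0140752 N * 88.83 m = 356.5703 J. 1 erg = 1e-07 J, so 356.5703 J = 356.5703 / 1e-07 = 3.565703e+09 erg ≈ 3.566e+09 erg (4 s.f.). Final answer: 3.566e+09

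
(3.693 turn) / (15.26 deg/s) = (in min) 1 turn = 6.2831853 rad, so 3.693 turn = 3.693 * 6.2831853 = 23.203803 rad. 1 deg/s = 0.017453293 rad/s, so 15.26 deg/s = 15.26 * 0.017453293 = 0.26633724 rad/s. Combine: 23.203803 rad / 0.26633724 rad/s = 87.121887 s. 1 min = 60 s, so 87.121887 s = 87.121887 / 60 = 1.4520315 min ≈ 1.452 min (4 s.f.). Final answer: 1.452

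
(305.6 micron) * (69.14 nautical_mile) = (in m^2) 39.13. Check: 1 micron = 1e-06 m, so 305.6 micron = 305.6 * 1e-06 = 0.0003056 m. 1 nautical_mile = 1852 m, so 69.14 nautical_mile = 69.14 * 1852 = 128047.28 m. Combine: 0.0003056 m * 128047.28 m = 39.131249 m^2. Result: 39.131249 m^2 ≈ 39.13 m^2 (4 s.f.).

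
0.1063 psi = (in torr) 1 psi = 6894.7573 Pa, so 0.1063 psi = 0.1063 * 6894.7573 = 732.9127 Pa. 1 torr = 133.32237 Pa, so 732.9127 Pa = 732.9127 / 133.32237 = 5.4972973 torr ≈ 5.497 torr (4 s.f.). Final answer: 5.497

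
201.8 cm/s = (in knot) 1 cm/s = 0.01 m/s, so 201.8 cm/s = 201.8 * 0.01 = 2.018 m/s. 1 knot = 0.51444444 m/s, so 2.018 m/s = 2.018 / 0.51444444 = 3.9226782 knot ≈ 3.923 knot (4 s.f.). Final answer: 3.923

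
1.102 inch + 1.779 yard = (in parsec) 1 inch = 0.0254 m, so 1.102 inch = 1.102 * 0.0254 = 0.0279908 m. 1 yard = 0.9144 m, so 1.779 yard = 1.779 * 0.9144 = 1.6267176 m. Sum: 0.0279908 + 1.6267176 = 1.6547084 m. 1 parsec = 3.0856776e+16 m, so 1.6547084 m = 1.6547084 / 3.0856776e+16 = 5.3625447e-17 parsec ≈ 5.363e-17 parsec (4 s.f.). Final answer: 5.363e-17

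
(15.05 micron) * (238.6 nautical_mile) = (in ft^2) 1 micron = 1e-06 m, so 15.05 micron = 15.05 * 1e-06 = 1.505e-05 m. 1 nautical_mile = 1852 m, so 238.6 nautical_mile = 238.6 * 1852 = 441887.2 m. Combine: 1.505e-05 m * 441887.2 m = 6.6504024 m^2. 1 ft^2 = 0.09290304 m^2, so 6.6504024 m^2 = 6.6504024 / 0.09290304 = 71.584335 ft^2 ≈ 71.58 ft^2 (4 s.f.). Final answer: 71.58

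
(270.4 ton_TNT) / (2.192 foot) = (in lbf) 1 ton_TNT = 4.184e+09 J, so 270.4 ton_TNT = 270.4 * 4.184e+09 = 1.1313536e+12 J. 1 foot = 0.3048 m, so 2.192 foot = 2.192 * 0.3048 = 0.6681216 m. Combine: 1.1313536e+12 J / 0.6681216 m = 1.6933349e+12 N. 1 lbf = 4.4482216 N, so 1.6933349e+12 N = 1.6933349e+12 / 4.4482216 = 3.8067682e+11 lbf ≈ 3.807e+11 lbf (4 s.f.). Final answer: 3.807e+11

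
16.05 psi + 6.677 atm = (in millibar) 7872. Check: 1 psi = 6894.7573 Pa, so 16.05 psi = 16.05 * 6894.7573 = 110660.85 Pa. 1 atm = 101325 Pa, so 6.677 atm = 6.677 * 101325 = 676547.02 Pa. Sum: 110660.85 + 676547.02 = 787207.88 Pa. 1 millibar = 100 Pa, so 787207.88 Pa = 787207.88 / 100 = 7872.0788 millibar ≈ 7872 millibar (4 s.f.).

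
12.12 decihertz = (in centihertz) 1 decihertz = 0.1 Hz, so 12.12 decihertz = 12.12 * 0.1 = 1.212 Hz. 1 centihertz = 0.01 Hz, so 1.212 Hz = 1.212 / 0.01 = 121.2 centihertz. Final answer: 121.2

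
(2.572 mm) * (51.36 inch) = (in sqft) 0.03612. Check: 1 mm = 0.001 m, so 2.572 mm = 2.572 * 0.001 = 0.002572 m. 1 inch = 0.0254 m, so 51.36 inch = 51.36 * 0.0254 = 1.304544 m. Combine: 0.002572 m * 1.304544 m = 0.0033552872 m^2. 1 sqft = 0.09290304 m^2, so 0.0033552872 m^2 = 0.0033552872 / 0.09290304 = 0.03611601 sqft ≈ 0.03612 sqft (4 s.f.).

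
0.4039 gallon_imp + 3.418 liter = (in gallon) 1 gallon_imp = 0.00454609 m^3, so 0.4039 gallon_imp = 0.4039 * 0.00454609 = 0.0018361658 m^3. 1 liter = 0.001 m^3, so 3.418 liter = 3.418 * 0.001 = 0.003418 m^3. Sum: 0.0018361658 + 0.003418 = 0.0052541658 m^3. 1 gallon = 0.0037854118 m^3, so 0.0052541658 m^3 = 0.0052541658 / 0.0037854118 = 1.3880037 gallon ≈ 1.388 gallon (4 s.f.). Final answer: 1.388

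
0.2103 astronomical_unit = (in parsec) 1.02e-06. Check: 1 astronomical_unit = 1.4959787e+11 m, so 0.2103 astronomical_unit = 0.2103 * 1.4959787e+11 = 3.1460432e+10 m. 1 parsec = 3.0856776e+16 m, so 3.1460432e+10 m = 3.1460432e+10 / 3.0856776e+16 = 1.0195632e-06 parsec ≈ 1.02e-06 parsec (4 s.f.).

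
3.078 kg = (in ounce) 1 ounce = 0.028349523 kg, so 3.078 kg = 3.078 / 0.028349523 = 108.57325 ounce ≈ 108.6 ounce (4 s.f.). Final answer: 108.6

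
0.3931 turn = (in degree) 1 turn = 6.2831853 rad, so 0.3931 turn = 0.3931 * 6.2831853 = 2.4699201 rad. 1 degree = 0.017453293 rad, so 2.4699201 rad = 2.4699201 / 0.017453293 = 141.516 degree ≈ 141.5 degree (4 s.f.). Final answer: 141.5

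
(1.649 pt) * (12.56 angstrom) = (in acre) 1 pt = 0.00035277778 m, so 1.649 pt = 1.649 * 0.00035277778 = 0.00058173056 m. 1 angstrom = 1e-10 m, so 12.56 angstrom = 12.56 * 1e-10 = 1.256e-09 m. Combine: 0.00058173056 m * 1.256e-09 m = 7.3065358e-13 m^2. 1 acre = 4046.8564 m^2, so 7.3065358e-13 m^2 = 7.3065358e-13 / 4046.8564 = 1.8054843e-16 acre ≈ 1.805e-16 acre (4 s.f.). Final answer: 1.805e-16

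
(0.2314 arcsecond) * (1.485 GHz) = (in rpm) 1.591e+04. Check: 1 arcsecond = 4.8481368e-06 rad, so 0.2314 arcsecond = 0.2314 * 4.8481368e-06 = 1.1218589e-06 rad. 1 GHz = 1e+09 Hz, so 1.485 GHz = 1.485 * 1e+09 = 1.485e+09 Hz. Combine: 1.1218589e-06 rad * 1.485e+09 Hz = 1665.9604 rad/s. 1 rpm = 0.10471976 rad/s, so 1665.9604 rad/s = 1665.9604 / 0.10471976 = 15908.75 rpm ≈ 1.591e+04 rpm (4 s.f.).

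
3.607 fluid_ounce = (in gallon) 0.02818. Check: 1 fluid_ounce = 2.957353e-05 m^3, so 3.607 fluid_ounce = 3.607 * 2.957353e-05 = 0.00010667172 m^3. 1 gallon = 0.0037854118 m^3, so 0.00010667172 m^3 = 0.00010667172 / 0.0037854118 = 0.028179688 gallon ≈ 0.02818 gallon (4 s.f.).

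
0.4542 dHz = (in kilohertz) 1 dHz = 0.1 Hz, so 0.4542 dHz = 0.4542 * 0.1 = 0.04542 Hz. 1 kilohertz = 1000 Hz, so 0.04542 Hz = 0.04542 / 1000 = 4.542e-05 kilohertz. Final answer: 4.542e-05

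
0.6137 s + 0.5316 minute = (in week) 5.375e-05. Check: 0.6137 s is already in s. 1 minute = 60 s, so 0.5316 minute = 0.5316 * 60 = 31.896 s. Sum: 0.6137 + 31.896 = 32.5097 s. 1 week = 604800 s, so 32.5097 s = 32.5097 / 604800 = 5.3752811e-05 week ≈ 5.375e-05 week (4 s.f.).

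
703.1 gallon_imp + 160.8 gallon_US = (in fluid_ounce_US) 1.287e+05. Check: 1 gallon_imp = 0.00454609 m^3, so 703.1 gallon_imp = 703.1 * 0.00454609 = 3.1963559 m^3. 1 gallon_US = 0.0037854118 m^3, so 160.8 gallon_US = 160.8 * 0.0037854118 = 0.60869421 m^3. Sum: 3.1963559 + 0.60869421 = 3.8050501 m^3. 1 fluid_ounce_US = 2.957353e-05 m^3, so 3.8050501 m^3 = 3.8050501 / 2.957353e-05 = 128664.05 fluid_ounce_US ≈ 1.287e+05 fluid_ounce_US (4 s.f.).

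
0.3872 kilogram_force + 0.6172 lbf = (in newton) 1 kilogram_force = 9.80665 N, so 0.3872 kilogram_force = 0.3872 * 9.80665 = 3.7971349 N. 1 lbf = 4.4482216 N, so 0.6172 lbf = 0.6172 * 4.4482216 = 2.7454424 N. Sum: 3.7971349 + 2.7454424 = 6.5425773 N. 6.5425773 N = 6.5425773 newton ≈ 6.543 newton (4 s.f.). Final answer: 6.543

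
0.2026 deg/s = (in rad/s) 1 deg/s = 0.017453293 rad/s, so 0.2026 deg/s = 0.2026 * 0.017453293 = 0.0035360371 rad/s. Result: 0.0035360371 rad/s ≈ 0.003536 rad/s (4 s.f.). Final answer: 0.003536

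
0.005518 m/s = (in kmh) 1 kmh = 0.27777778 m/s, so 0.005518 m/s = 0.005518 / 0.27777778 = 0.0198648 kmh ≈ 0.01986 kmh (4 s.f.). Final answer: 0.01986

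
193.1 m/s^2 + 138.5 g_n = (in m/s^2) 193.1 m/s^2 is already in m/s^2. 1 g_n = 9.80665 m/s^2, so 138.5 g_n = 138.5 * 9.80665 = 1358.221 m/s^2. Sum: 193.1 + 1358.221 = 1551.321 m/s^2. Result: 1551.321 m/s^2 ≈ 1551 m/s^2 (4 s.f.). Final answer: 1551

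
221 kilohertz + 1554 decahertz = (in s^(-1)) 1 kilohertz = 1000 Hz, so 221 kilohertz = 221 * 1000 = 221000 Hz. 1 decahertz = 10 Hz, so 1554 decahertz = 1554 * 10 = 15540 Hz. Sum: 221000 + 15540 = 236540 Hz. 236540 Hz = 236540 s^(-1) ≈ 2.365e+05 s^(-1) (4 s.f.). Final answer: 2.365e+05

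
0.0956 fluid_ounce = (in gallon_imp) 1 fluid_ounce = 2.957353e-05 m^3, so 0.0956 fluid_ounce = 0.0956 * 2.957353e-05 = 2.8272294e-06 m^3. 1 gallon_imp = 0.00454609 m^3, so 2.8272294e-06 m^3 = 2.8272294e-06 / 0.00454609 = 0.00062190353 gallon_imp ≈ 0.0006219 gallon_imp (4 s.f.). Final answer: 0.0006219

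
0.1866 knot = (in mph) 1 knot = 0.51444444 m/s, so 0.1866 knot = 0.1866 * 0.51444444 = 0.095995333 m/s. 1 mph = 0.44704 m/s, so 0.095995333 m/s = 0.095995333 / 0.44704 = 0.21473545 mph ≈ 0.2147 mph (4 s.f.). Final answer: 0.2147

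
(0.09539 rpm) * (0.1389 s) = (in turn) 0.0002208. Check: 1 rpm = 0.10471976 rad/s, so 0.09539 rpm = 0.09539 * 0.10471976 = 0.0099892174 rad/s. 0.1389 s is already in s. Combine: 0.0099892174 rad/s * 0.1389 s = 0.0013875023 rad. 1 turn = 6.2831853 rad, so 0.0013875023 rad = 0.0013875023 / 6.2831853 = 0.00022082785 turn ≈ 0.0002208 turn (4 s.f.).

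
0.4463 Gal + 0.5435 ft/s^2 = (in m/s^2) 0.1701. Check: 1 Gal = 0.01 m/s^2, so 0.4463 Gal = 0.4463 * 0.01 = 0.004463 m/s^2. 1 ft/s^2 = 0.3048 m/s^2, so 0.5435 ft/s^2 = 0.5435 * 0.3048 = 0.1656588 m/s^2. Sum: 0.004463 + 0.1656588 = 0.1701218 m/s^2. Result: 0.1701218 m/s^2 ≈ 0.1701 m/s^2 (4 s.f.).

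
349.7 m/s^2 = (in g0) 35.66. Check: 1 g0 = 9.80665 m/s^2, so 349.7 m/s^2 = 349.7 / 9.80665 = 35.659476 g0 ≈ 35.66 g0 (4 s.f.).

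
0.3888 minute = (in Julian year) 7.392e-07. Check: 1 minute = 60 s, so 0.3888 minute = 0.3888 * 60 = 23.328 s. 1 Julian year = 31557600 s, so 23.328 s = 23.328 / 31557600 = 7.3921971e-07 Julian year ≈ 7.392e-07 Julian year (4 s.f.).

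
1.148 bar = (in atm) 1.133. Check: 1 bar = 100000 Pa, so 1.148 bar = 1.148 * 100000 = 114800 Pa. 1 atm = 101325 Pa, so 114800 Pa = 114800 / 101325 = 1.1329879 atm ≈ 1.133 atm (4 s.f.).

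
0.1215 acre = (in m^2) 491.7. Check: 1 acre = 4046.8564 m^2, so 0.1215 acre = 0.1215 * 4046.8564 = 491.69306 m^2. Result: 491.69306 m^2 ≈ 491.7 m^2 (4 s.f.).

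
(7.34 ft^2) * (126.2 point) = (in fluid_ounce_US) 1 ft^2 = 0.09290304 m^2, so 7.34 ft^2 = 7.34 * 0.09290304 = 0.68190831 m^2. 1 point = 0.00035277778 m, so 126.2 point = 126.2 * 0.00035277778 = 0.044520556 m. Combine: 0.68190831 m^2 * 0.044520556 m = 0.030358937 m^3. 1 fluid_ounce_US = 2.957353e-05 m^3, so 0.030358937 m^3 = 0.030358937 / 2.957353e-05 = 1026.5578 fluid_ounce_US ≈ 1027 fluid_ounce_US (4 s.f.). Final answer: 1027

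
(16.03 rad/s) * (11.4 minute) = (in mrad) 16.03 rad/s is already in rad/s. 1 minute = 60 s, so 11.4 minute = 11.4 * 60 = 684 s. Combine: 16.03 rad/s * 684 s = 10964.52 rad. 1 mrad = 0.001 rad, so 10964.52 rad = 10964.52 / 0.001 = 10964520 mrad ≈ 1.096e+07 mrad (4 s.f.). Final answer: 1.096e+07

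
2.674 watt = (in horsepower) 2.674 watt = 2.674 W. 1 horsepower = 745.69987 W, so 2.674 W = 2.674 / 745.69987 = 0.0035858931 horsepower ≈ 0.003586 horsepower (4 s.f.). Final answer: 0.003586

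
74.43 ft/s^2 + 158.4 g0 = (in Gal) 1 ft/s^2 = 0.3048 m/s^2, so 74.43 ft/s^2 = 74.43 * 0.3048 = 22.686264 m/s^2. 1 g0 = 9.80665 m/s^2, so 158.4 g0 = 158.4 * 9.80665 = 1553.3734 m/s^2. Sum: 22.686264 + 1553.3734 = 1576.0596 m/s^2. 1 Gal = 0.01 m/s^2, so 1576.0596 m/s^2 = 1576.0596 / 0.01 = 157605.96 Gal ≈ 1.576e+05 Gal (4 s.f.). Final answer: 1.576e+05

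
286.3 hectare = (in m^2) 1 hectare = 10000 m^2, so 286.3 hectare = 286.3 * 10000 = 2863000 m^2. Result: 2863000 m^2 ≈ 2.863e+06 m^2 (4 s.f.). Final answer: 2.863e+06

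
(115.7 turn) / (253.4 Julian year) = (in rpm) 8.681e-07. Check: 1 turn = 6.2831853 rad, so 115.7 turn = 115.7 * 6.2831853 = 726.96454 rad. 1 Julian year = 31557600 s, so 253.4 Julian year = 253.4 * 31557600 = 7.9966958e+09 s. Combine: 726.96454 rad / 7.9966958e+09 s = 9.0908114e-08 rad/s. 1 rpm = 0.10471976 rad/s, so 9.0908114e-08 rad/s = 9.0908114e-08 / 0.10471976 = 8.6810855e-07 rpm ≈ 8.681e-07 rpm (4 s.f.).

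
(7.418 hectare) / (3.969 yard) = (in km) 20.44. Check: 1 hectare = 10000 m^2, so 7.418 hectare = 7.418 * 10000 = 74180 m^2. 1 yard = 0.9144 m, so 3.969 yard = 3.969 * 0.9144 = 3.6292536 m. Combine: 74180 m^2 / 3.6292536 m = 20439.464 m. 1 km = 1000 m, so 20439.464 m = 20439.464 / 1000 = 20.439464 km ≈ 20.44 km (4 s.f.).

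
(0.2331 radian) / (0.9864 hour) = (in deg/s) 0.2331 radian = 0.2331 rad. 1 hour = 3600 s, so 0.9864 hour = 0.9864 * 3600 = 3551.04 s. Combine: 0.2331 rad / 3551.04 s = 6.5642741e-05 rad/s. 1 deg/s = 0.017453293 rad/s, so 6.5642741e-05 rad/s = 6.5642741e-05 / 0.017453293 = 0.003761052 deg/s ≈ 0.003761 deg/s (4 s.f.). Final answer: 0.003761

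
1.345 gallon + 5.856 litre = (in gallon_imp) 1 gallon = 0.0037854118 m^3, so 1.345 gallon = 1.345 * 0.0037854118 = 0.0050913788 m^3. 1 litre = 0.001 m^3, so 5.856 litre = 5.856 * 0.001 = 0.005856 m^3. Sum: 0.0050913788 + 0.005856 = 0.010947379 m^3. 1 gallon_imp = 0.00454609 m^3, so 0.010947379 m^3 = 0.010947379 / 0.00454609 = 2.4080867 gallon_imp ≈ 2.408 gallon_imp (4 s.f.). Final answer: 2.408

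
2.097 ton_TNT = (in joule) 1 ton_TNT = 4.184e+09 J, so 2.097 ton_TNT = 2.097 * 4.184e+09 = 8.773848e+09 J. 8.773848e+09 J = 8.773848e+09 joule ≈ 8.774e+09 joule (4 s.f.). Final answer: 8.774e+09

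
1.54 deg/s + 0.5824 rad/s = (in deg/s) 34.91. Check: 1 deg/s = 0.017453293 rad/s, so 1.54 deg/s = 1.54 * 0.017453293 = 0.02687807 rad/s. 0.5824 rad/s is already in rad/s. Sum: 0.02687807 + 0.5824 = 0.60927807 rad/s. 1 deg/s = 0.017453293 rad/s, so 0.60927807 rad/s = 0.60927807 / 0.017453293 = 34.909062 deg/s ≈ 34.91 deg/s (4 s.f.).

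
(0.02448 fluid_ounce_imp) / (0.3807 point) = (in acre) 1 fluid_ounce_imp = 2.8413063e-05 m^3, so 0.02448 fluid_ounce_imp = 0.02448 * 2.8413063e-05 = 6.9555177e-07 m^3. 1 point = 0.00035277778 m, so 0.3807 point = 0.3807 * 0.00035277778 = 0.0001343025 m. Combine: 6.9555177e-07 m^3 / 0.0001343025 m = 0.0051789935 m^2. 1 acre = 4046.8564 m^2, so 0.0051789935 m^2 = 0.0051789935 / 4046.8564 = 1.2797572e-06 acre ≈ 1.28e-06 acre (4 s.f.). Final answer: 1.28e-06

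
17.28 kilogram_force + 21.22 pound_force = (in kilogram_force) 1 kilogram_force = 9.80665 N, so 17.28 kilogram_force = 17.28 * 9.80665 = 169.45891 N. 1 pound_force = 4.4482216 N, so 21.22 pound_force = 21.22 * 4.4482216 = 94.391263 N. Sum: 169.45891 + 94.391263 = 263.85017 N. 1 kilogram_force = 9.80665 N, so 263.85017 N = 263.85017 / 9.80665 = 26.90523 kilogram_force ≈ 26.91 kilogram_force (4 s.f.). Final answer: 26.91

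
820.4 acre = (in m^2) 1 acre = 4046.8564 m^2, so 820.4 acre = 820.4 * 4046.8564 = 3320041 m^2. Result: 3320041 m^2 ≈ 3.32e+06 m^2 (4 s.f.). Final answer: 3.32e+06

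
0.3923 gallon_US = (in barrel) 1 gallon_US = 0.0037854118 m^3, so 0.3923 gallon_US = 0.3923 * 0.0037854118 = 0.001485017 m^3. 1 barrel = 0.15898729 m^3, so 0.001485017 m^3 = 0.001485017 / 0.15898729 = 0.0093404762 barrel ≈ 0.00934 barrel (4 s.f.). Final answer: 0.00934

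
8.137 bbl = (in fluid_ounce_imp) 1 bbl = 0.15898729 m^3, so 8.137 bbl = 8.137 * 0.15898729 = 1.2936796 m^3. 1 fluid_ounce_imp = 2.8413063e-05 m^3, so 1.2936796 m^3 = 1.2936796 / 2.8413063e-05 = 45531.157 fluid_ounce_imp ≈ 4.553e+04 fluid_ounce_imp (4 s.f.). Final answer: 4.553e+04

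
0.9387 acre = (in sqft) 4.089e+04. Check: 1 acre = 4046.8564 m^2, so 0.9387 acre = 0.9387 * 4046.8564 = 3798.7841 m^2. 1 sqft = 0.09290304 m^2, so 3798.7841 m^2 = 3798.7841 / 0.09290304 = 40889.772 sqft ≈ 4.089e+04 sqft (4 s.f.).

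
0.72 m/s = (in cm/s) 1 cm/s = 0.01 m/s, so 0.72 m/s = 0.72 / 0.01 = 72 cm/s. Final answer: 72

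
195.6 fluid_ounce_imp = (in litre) 5.558. Check: 1 fluid_ounce_imp = 2.8413063e-05 m^3, so 195.6 fluid_ounce_imp = 195.6 * 2.8413063e-05 = 0.005557595 m^3. 1 litre = 0.001 m^3, so 0.005557595 m^3 = 0.005557595 / 0.001 = 5.557595 litre ≈ 5.558 litre (4 s.f.).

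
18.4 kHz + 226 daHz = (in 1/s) 2.066e+04. Check: 1 kHz = 1000 Hz, so 18.4 kHz = 18.4 * 1000 = 18400 Hz. 1 daHz = 10 Hz, so 226 daHz = 226 * 10 = 2260 Hz. Sum: 18400 + 2260 = 20660 Hz. 20660 Hz = 20660 1/s ≈ 2.066e+04 1/s (4 s.f.).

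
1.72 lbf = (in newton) 7.651. Check: 1 lbf = 4.4482216 N, so 1.72 lbf = 1.72 * 4.4482216 = 7.6509412 N. 7.6509412 N = 7.6509412 newton ≈ 7.651 newton (4 s.f.).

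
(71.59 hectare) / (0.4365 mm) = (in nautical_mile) 1 hectare = 10000 m^2, so 71.59 hectare = 71.59 * 10000 = 715900 m^2. 1 mm = 0.001 m, so 0.4365 mm = 0.4365 * 0.001 = 0.0004365 m. Combine: 715900 m^2 / 0.0004365 m = 1.6400916e+09 m. 1 nautical_mile = 1852 m, so 1.6400916e+09 m = 1.6400916e+09 / 1852 = 885578.64 nautical_mile ≈ 8.856e+05 nautical_mile (4 s.f.). Final answer: 8.856e+05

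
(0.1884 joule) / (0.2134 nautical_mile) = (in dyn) 47.67. Check: 0.1884 joule = 0.1884 J. 1 nautical_mile = 1852 m, so 0.2134 nautical_mile = 0.2134 * 1852 = 395.2168 m. Combine: 0.1884 J / 395.2168 m = 0.00047670038 N. 1 dyn = 1e-05 N, so 0.00047670038 N = 0.00047670038 / 1e-05 = 47.670038 dyn ≈ 47.67 dyn (4 s.f.).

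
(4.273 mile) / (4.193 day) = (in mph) 0.04246. Check: 1 mile = 1609.344 m, so 4.273 mile = 4.273 * 1609.344 = 6876.7269 m. 1 day = 86400 s, so 4.193 day = 4.193 * 86400 = 362275.2 s. Combine: 6876.7269 m / 362275.2 s = 0.018982053 m/s. 1 mph = 0.44704 m/s, so 0.018982053 m/s = 0.018982053 / 0.44704 = 0.042461642 mph ≈ 0.04246 mph (4 s.f.).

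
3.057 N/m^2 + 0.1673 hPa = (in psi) 0.00287. Check: 3.057 N/m^2 = 3.057 Pa. 1 hPa = 100 Pa, so 0.1673 hPa = 0.1673 * 100 = 16.73 Pa. Sum: 3.057 + 16.73 = 19.787 Pa. 1 psi = 6894.7573 Pa, so 19.787 Pa = 19.787 / 6894.7573 = 0.0028698617 psi ≈ 0.00287 psi (4 s.f.).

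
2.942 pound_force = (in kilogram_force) 1 pound_force = 4.4482216 N, so 2.942 pound_force = 2.942 * 4.4482216 = 13.086668 N. 1 kilogram_force = 9.80665 N, so 13.086668 N = 13.086668 / 9.80665 = 1.3344688 kilogram_force ≈ 1.334 kilogram_force (4 s.f.). Final answer: 1.334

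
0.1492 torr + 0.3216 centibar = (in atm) 1 torr = 133.32237 Pa, so 0.1492 torr = 0.1492 * 133.32237 = 19.891697 Pa. 1 centibar = 1000 Pa, so 0.3216 centibar = 0.3216 * 1000 = 321.6 Pa. Sum: 19.891697 + 321.6 = 341.4917 Pa. 1 atm = 101325 Pa, so 341.4917 Pa = 341.4917 / 101325 = 0.003370261 atm ≈ 0.00337 atm (4 s.f.). Final answer: 0.00337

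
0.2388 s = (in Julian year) 1 Julian year = 31557600 s, so 0.2388 s = 0.2388 / 31557600 = 7.5671154e-09 Julian year ≈ 7.567e-09 Julian year (4 s.f.). Final answer: 7.567e-09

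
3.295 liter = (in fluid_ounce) 1 liter = 0.001 m^3, so 3.295 liter = 3.295 * 0.001 = 0.003295 m^3. 1 fluid_ounce = 2.957353e-05 m^3, so 0.003295 m^3 = 0.003295 / 2.957353e-05 = 111.4172 fluid_ounce ≈ 111.4 fluid_ounce (4 s.f.). Final answer: 111.4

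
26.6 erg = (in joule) 1 erg = 1e-07 J, so 26.6 erg = 26.6 * 1e-07 = 2.66e-06 J. 2.66e-06 J = 2.66e-06 joule. Final answer: 2.66e-06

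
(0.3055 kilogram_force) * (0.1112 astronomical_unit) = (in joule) 1 kilogram_force = 9.80665 N, so 0.3055 kilogram_force = 0.3055 * 9.80665 = 2.9959316 N. 1 astronomical_unit = 1.4959787e+11 m, so 0.1112 astronomical_unit = 0.1112 * 1.4959787e+11 = 1.6635283e+10 m. Combine: 2.9959316 N * 1.6635283e+10 m = 4.983817e+10 J. 4.983817e+10 J = 4.983817e+10 joule ≈ 4.984e+10 joule (4 s.f.). Final answer: 4.984e+10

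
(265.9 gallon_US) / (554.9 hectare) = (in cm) 1 gallon_US = 0.0037854118 m^3, so 265.9 gallon_US = 265.9 * 0.0037854118 = 1.006541 m^3. 1 hectare = 10000 m^2, so 554.9 hectare = 554.9 * 10000 = 5549000 m^2. Combine: 1.006541 m^3 / 5549000 m^2 = 1.8139142e-07 m. 1 cm = 0.01 m, so 1.8139142e-07 m = 1.8139142e-07 / 0.01 = 1.8139142e-05 cm ≈ 1.814e-05 cm (4 s.f.). Final answer: 1.814e-05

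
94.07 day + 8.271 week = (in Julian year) 1 day = 86400 s, so 94.07 day = 94.07 * 86400 = 8127648 s. 1 week = 604800 s, so 8.271 week = 8.271 * 604800 = 5002300.8 s. Sum: 8127648 + 5002300.8 = 13129949 s. 1 Julian year = 31557600 s, so 13129949 s = 13129949 / 31557600 = 0.41606297 Julian year ≈ 0.4161 Julian year (4 s.f.). Final answer: 0.4161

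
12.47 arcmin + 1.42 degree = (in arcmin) 97.67. Check: 1 arcmin = 0.00029088821 rad, so 12.47 arcmin = 12.47 * 0.00029088821 = 0.003627376 rad. 1 degree = 0.017453293 rad, so 1.42 degree = 1.42 * 0.017453293 = 0.024783675 rad. Sum: 0.003627376 + 0.024783675 = 0.028411051 rad. 1 arcmin = 0.00029088821 rad, so 0.028411051 rad = 0.028411051 / 0.00029088821 = 97.67 arcmin.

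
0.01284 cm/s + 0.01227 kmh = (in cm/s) 0.3537. Check: 1 cm/s = 0.01 m/s, so 0.01284 cm/s = 0.01284 * 0.01 = 0.0001284 m/s. 1 kmh = 0.27777778 m/s, so 0.01227 kmh = 0.01227 * 0.27777778 = 0.0034083333 m/s. Sum: 0.0001284 + 0.0034083333 = 0.0035367333 m/s. 1 cm/s = 0.01 m/s, so 0.0035367333 m/s = 0.0035367333 / 0.01 = 0.35367333 cm/s ≈ 0.3537 cm/s (4 s.f.).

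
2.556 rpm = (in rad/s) 0.2677. Check: 1 rpm = 0.10471976 rad/s, so 2.556 rpm = 2.556 * 0.10471976 = 0.26766369 rad/s. Result: 0.26766369 rad/s ≈ 0.2677 rad/s (4 s.f.).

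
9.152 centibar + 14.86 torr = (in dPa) 1 centibar = 1000 Pa, so 9.152 centibar = 9.152 * 1000 = 9152 Pa. 1 torr = 133.32237 Pa, so 14.86 torr = 14.86 * 133.32237 = 1981.1704 Pa. Sum: 9152 + 1981.1704 = 11133.17 Pa. 1 dPa = 0.1 Pa, so 11133.17 Pa = 11133.17 / 0.1 = 111331.7 dPa ≈ 1.113e+05 dPa (4 s.f.). Final answer: 1.113e+05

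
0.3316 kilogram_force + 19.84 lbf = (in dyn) 1 kilogram_force = 9.80665 N, so 0.3316 kilogram_force = 0.3316 * 9.80665 = 3.2518851 N. 1 lbf = 4.4482216 N, so 19.84 lbf = 19.84 * 4.4482216 = 88.252717 N. Sum: 3.2518851 + 88.252717 = 91.504602 N. 1 dyn = 1e-05 N, so 91.504602 N = 91.504602 / 1e-05 = 9150460.2 dyn ≈ 9.15e+06 dyn (4 s.f.). Final answer: 9.15e+06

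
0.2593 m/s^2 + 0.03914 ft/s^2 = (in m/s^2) 0.2593 m/s^2 is already in m/s^2. 1 ft/s^2 = 0.3048 m/s^2, so 0.03914 ft/s^2 = 0.03914 * 0.3048 = 0.011929872 m/s^2. Sum: 0.2593 + 0.011929872 = 0.27122987 m/s^2. Result: 0.27122987 m/s^2 ≈ 0.2712 m/s^2 (4 s.f.). Final answer: 0.2712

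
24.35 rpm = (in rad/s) 2.55. Check: 1 rpm = 0.10471976 rad/s, so 24.35 rpm = 24.35 * 0.10471976 = 2.549926 rad/s. Result: 2.549926 rad/s ≈ 2.55 rad/s (4 s.f.).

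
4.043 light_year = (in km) 3.825e+13. Check: 1 light_year = 9.4607305e+15 m, so 4.043 light_year = 4.043 * 9.4607305e+15 = 3.8249733e+16 m. 1 km = 1000 m, so 3.8249733e+16 m = 3.8249733e+16 / 1000 = 3.8249733e+13 km ≈ 3.825e+13 km (4 s.f.).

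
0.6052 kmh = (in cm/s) 1 kmh = 0.27777778 m/s, so 0.6052 kmh = 0.6052 * 0.27777778 = 0.16811111 m/s. 1 cm/s = 0.01 m/s, so 0.16811111 m/s = 0.16811111 / 0.01 = 16.811111 cm/s ≈ 16.81 cm/s (4 s.f.). Final answer: 16.81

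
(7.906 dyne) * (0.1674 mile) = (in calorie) 1 dyne = 1e-05 N, so 7.906 dyne = 7.906 * 1e-05 = 7.906e-05 N. 1 mile = 1609.344 m, so 0.1674 mile = 0.1674 * 1609.344 = 269.40419 m. Combine: 7.906e-05 N * 269.40419 m = 0.021299095 J. 1 calorie = 4.184 J, so 0.021299095 J = 0.021299095 / 4.184 = 0.0050906059 calorie ≈ 0.005091 calorie (4 s.f.). Final answer: 0.005091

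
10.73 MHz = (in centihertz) 1.073e+09. Check: 1 MHz = 1000000 Hz, so 10.73 MHz = 10.73 * 1000000 = 10730000 Hz. 1 centihertz = 0.01 Hz, so 10730000 Hz = 10730000 / 0.01 = 1.073e+09 centihertz.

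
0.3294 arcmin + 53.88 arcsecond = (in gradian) 0.02273. Check: 1 arcmin = 0.00029088821 rad, so 0.3294 arcmin = 0.3294 * 0.00029088821 = 9.5818576e-05 rad. 1 arcsecond = 4.8481368e-06 rad, so 53.88 arcsecond = 53.88 * 4.8481368e-06 = 0.00026121761 rad. Sum: 9.5818576e-05 + 0.00026121761 = 0.00035703619 rad. 1 gradian = 0.015707963 rad, so 0.00035703619 rad = 0.00035703619 / 0.015707963 = 0.02272963 gradian ≈ 0.02273 gradian (4 s.f.).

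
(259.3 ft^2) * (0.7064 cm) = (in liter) 170.2. Check: 1 ft^2 = 0.09290304 m^2, so 259.3 ft^2 = 259.3 * 0.09290304 = 24.089758 m^2. 1 cm = 0.01 m, so 0.7064 cm = 0.7064 * 0.01 = 0.007064 m. Combine: 24.089758 m^2 * 0.007064 m = 0.17017005 m^3. 1 liter = 0.001 m^3, so 0.17017005 m^3 = 0.17017005 / 0.001 = 170.17005 liter ≈ 170.2 liter (4 s.f.).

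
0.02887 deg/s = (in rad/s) 0.0005039. Check: 1 deg/s = 0.017453293 rad/s, so 0.02887 deg/s = 0.02887 * 0.017453293 = 0.00050387656 rad/s. Result: 0.00050387656 rad/s ≈ 0.0005039 rad/s (4 s.f.).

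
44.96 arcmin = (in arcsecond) 2698. Check: 1 arcmin = 0.00029088821 rad, so 44.96 arcmin = 44.96 * 0.00029088821 = 0.013078334 rad. 1 arcsecond = 4.8481368e-06 rad, so 0.013078334 rad = 0.013078334 / 4.8481368e-06 = 2697.6 arcsecond ≈ 2698 arcsecond (4 s.f.).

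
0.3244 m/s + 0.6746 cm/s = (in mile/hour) 0.7408. Check: 0.3244 m/s is already in m/s. 1 cm/s = 0.01 m/s, so 0.6746 cm/s = 0.6746 * 0.01 = 0.006746 m/s. Sum: 0.3244 + 0.006746 = 0.331146 m/s. 1 mile/hour = 0.44704 m/s, so 0.331146 m/s = 0.331146 / 0.44704 = 0.74075251 mile/hour ≈ 0.7408 mile/hour (4 s.f.).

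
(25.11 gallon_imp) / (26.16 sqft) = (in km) 1 gallon_imp = 0.00454609 m^3, so 25.11 gallon_imp = 25.11 * 0.00454609 = 0.11415232 m^3. 1 sqft = 0.09290304 m^2, so 26.16 sqft = 26.16 * 0.09290304 = 2.4303435 m^2. Combine: 0.11415232 m^3 / 2.4303435 m^2 = 0.046969623 m. 1 km = 1000 m, so 0.046969623 m = 0.046969623 / 1000 = 4.6969623e-05 km ≈ 4.697e-05 km (4 s.f.). Final answer: 4.697e-05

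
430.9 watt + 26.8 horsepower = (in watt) 430.9 watt = 430.9 W. 1 horsepower = 745.69987 W, so 26.8 horsepower = 26.8 * 745.69987 = 19984.757 W. Sum: 430.9 + 19984.757 = 20415.657 W. 20415.657 W = 20415.657 watt ≈ 2.042e+04 watt (4 s.f.). Final answer: 2.042e+04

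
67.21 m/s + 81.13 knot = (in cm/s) 67.21 m/s is already in m/s. 1 knot = 0.51444444 m/s, so 81.13 knot = 81.13 * 0.51444444 = 41.736878 m/s. Sum: 67.21 + 41.736878 = 108.94688 m/s. 1 cm/s = 0.01 m/s, so 108.94688 m/s = 108.94688 / 0.01 = 10894.688 cm/s ≈ 1.089e+04 cm/s (4 s.f.). Final answer: 1.089e+04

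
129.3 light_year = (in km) 1.223e+15. Check: 1 light_year = 9.4607305e+15 m, so 129.3 light_year = 129.3 * 9.4607305e+15 = 1.2232725e+18 m. 1 km = 1000 m, so 1.2232725e+18 m = 1.2232725e+18 / 1000 = 1.2232725e+15 km ≈ 1.223e+15 km (4 s.f.).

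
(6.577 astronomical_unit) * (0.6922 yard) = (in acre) 1 astronomical_unit = 1.4959787e+11 m, so 6.577 astronomical_unit = 6.577 * 1.4959787e+11 = 9.839052e+11 m. 1 yard = 0.9144 m, so 0.6922 yard = 0.6922 * 0.9144 = 0.63294768 m. Combine: 9.839052e+11 m * 0.63294768 m = 6.2276051e+11 m^2. 1 acre = 4046.8564 m^2, so 6.2276051e+11 m^2 = 6.2276051e+11 / 4046.8564 = 1.5388747e+08 acre ≈ 1.539e+08 acre (4 s.f.). Final answer: 1.539e+08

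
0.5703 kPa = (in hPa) 1 kPa = 1000 Pa, so 0.5703 kPa = 0.5703 * 1000 = 570.3 Pa. 1 hPa = 100 Pa, so 570.3 Pa = 570.3 / 100 = 5.703 hPa. Final answer: 5.703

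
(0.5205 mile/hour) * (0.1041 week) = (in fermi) 1.465e+19. Check: 1 mile/hour = 0.44704 m/s, so 0.5205 mile/hour = 0.5205 * 0.44704 = 0.23268432 m/s. 1 week = 604800 s, so 0.1041 week = 0.1041 * 604800 = 62959.68 s. Combine: 0.23268432 m/s * 62959.68 s = 14649.73 m. 1 fermi = 1e-15 m, so 14649.73 m = 14649.73 / 1e-15 = 1.464973e+19 fermi ≈ 1.465e+19 fermi (4 s.f.).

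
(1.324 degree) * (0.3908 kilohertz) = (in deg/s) 517.4. Check: 1 degree = 0.017453293 rad, so 1.324 degree = 1.324 * 0.017453293 = 0.023108159 rad. 1 kilohertz = 1000 Hz, so 0.3908 kilohertz = 0.3908 * 1000 = 390.8 Hz. Combine: 0.023108159 rad * 390.8 Hz = 9.0306687 rad/s. 1 deg/s = 0.017453293 rad/s, so 9.0306687 rad/s = 9.0306687 / 0.017453293 = 517.4192 deg/s ≈ 517.4 deg/s (4 s.f.).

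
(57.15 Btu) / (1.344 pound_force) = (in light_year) 1.066e-12. Check: 1 Btu = 1055.0559 J, so 57.15 Btu = 57.15 * 1055.0559 = 60296.442 J. 1 pound_force = 4.4482216 N, so 1.344 pound_force = 1.344 * 4.4482216 = 5.9784099 N. Combine: 60296.442 J / 5.9784099 N = 10085.699 m. 1 light_year = 9.4607305e+15 m, so 10085.699 m = 10085.699 / 9.4607305e+15 = 1.0660592e-12 light_year ≈ 1.066e-12 light_year (4 s.f.).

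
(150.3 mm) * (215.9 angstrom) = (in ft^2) 3.493e-08. Check: 1 mm = 0.001 m, so 150.3 mm = 150.3 * 0.001 = 0.1503 m. 1 angstrom = 1e-10 m, so 215.9 angstrom = 215.9 * 1e-10 = 2.159e-08 m. Combine: 0.1503 m * 2.159e-08 m = 3.244977e-09 m^2. 1 ft^2 = 0.09290304 m^2, so 3.244977e-09 m^2 = 3.244977e-09 / 0.09290304 = 3.4928642e-08 ft^2 ≈ 3.493e-08 ft^2 (4 s.f.).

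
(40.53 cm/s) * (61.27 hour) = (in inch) 3.52e+06. Check: 1 cm/s = 0.01 m/s, so 40.53 cm/s = 40.53 * 0.01 = 0.4053 m/s. 1 hour = 3600 s, so 61.27 hour = 61.27 * 3600 = 220572 s. Combine: 0.4053 m/s * 220572 s = 89397.832 m. 1 inch = 0.0254 m, so 89397.832 m = 89397.832 / 0.0254 = 3519599.7 inch ≈ 3.52e+06 inch (4 s.f.).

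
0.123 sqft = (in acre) 1 sqft = 0.09290304 m^2, so 0.123 sqft = 0.123 * 0.09290304 = 0.011427074 m^2. 1 acre = 4046.8564 m^2, so 0.011427074 m^2 = 0.011427074 / 4046.8564 = 2.8236915e-06 acre ≈ 2.824e-06 acre (4 s.f.). Final answer: 2.824e-06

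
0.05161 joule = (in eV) 0.05161 joule = 0.05161 J. 1 eV = 1.6021766e-19 J, so 0.05161 J = 0.05161 / 1.6021766e-19 = 3.2212428e+17 eV ≈ 3.221e+17 eV (4 s.f.). Final answer: 3.221e+17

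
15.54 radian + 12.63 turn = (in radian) 15.54 radian = 15.54 rad. 1 turn = 6.2831853 rad, so 12.63 turn = 12.63 * 6.2831853 = 79.35663 rad. Sum: 15.54 + 79.35663 = 94.89663 rad. 94.89663 rad = 94.89663 radian ≈ 94.9 radian (4 s.f.). Final answer: 94.9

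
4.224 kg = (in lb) 9.312. Check: 1 lb = 0.45359237 kg, so 4.224 kg = 4.224 / 0.45359237 = 9.312326 lb ≈ 9.312 lb (4 s.f.).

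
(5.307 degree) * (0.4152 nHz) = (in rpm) 1 degree = 0.017453293 rad, so 5.307 degree = 5.307 * 0.017453293 = 0.092624623 rad. 1 nHz = 1e-09 Hz, so 0.4152 nHz = 0.4152 * 1e-09 = 4.152e-10 Hz. Combine: 0.092624623 rad * 4.152e-10 Hz = 3.8457744e-11 rad/s. 1 rpm = 0.10471976 rad/s, so 3.8457744e-11 rad/s = 3.8457744e-11 / 0.10471976 = 3.672444e-10 rpm ≈ 3.672e-10 rpm (4 s.f.). Final answer: 3.672e-10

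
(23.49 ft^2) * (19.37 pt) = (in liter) 14.91. Check: 1 ft^2 = 0.09290304 m^2, so 23.49 ft^2 = 23.49 * 0.09290304 = 2.1822924 m^2. 1 pt = 0.00035277778 m, so 19.37 pt = 19.37 * 0.00035277778 = 0.0068333056 m. Combine: 2.1822924 m^2 * 0.0068333056 m = 0.014912271 m^3. 1 liter = 0.001 m^3, so 0.014912271 m^3 = 0.014912271 / 0.001 = 14.912271 liter ≈ 14.91 liter (4 s.f.).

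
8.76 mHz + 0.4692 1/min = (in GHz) 1.658e-11. Check: 1 mHz = 0.001 Hz, so 8.76 mHz = 8.76 * 0.001 = 0.00876 Hz. 1 1/min = 0.016666667 Hz, so 0.4692 1/min = 0.4692 * 0.016666667 = 0.00782 Hz. Sum: 0.00876 + 0.00782 = 0.01658 Hz. 1 GHz = 1e+09 Hz, so 0.01658 Hz = 0.01658 / 1e+09 = 1.658e-11 GHz.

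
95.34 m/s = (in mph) 213.3. Check: 1 mph = 0.44704 m/s, so 95.34 m/s = 95.34 / 0.44704 = 213.26951 mph ≈ 213.3 mph (4 s.f.).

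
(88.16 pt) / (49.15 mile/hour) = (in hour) 1 pt = 0.00035277778 m, so 88.16 pt = 88.16 * 0.00035277778 = 0.031100889 m. 1 mile/hour = 0.44704 m/s, so 49.15 mile/hour = 49.15 * 0.44704 = 21.972016 m/s. Combine: 0.031100889 m / 21.972016 m/s = 0.0014154773 s. 1 hour = 3600 s, so 0.0014154773 s = 0.0014154773 / 3600 = 3.9318813e-07 hour ≈ 3.932e-07 hour (4 s.f.). Final answer: 3.932e-07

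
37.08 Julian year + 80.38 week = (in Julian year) 1 Julian year = 31557600 s, so 37.08 Julian year = 37.08 * 31557600 = 1.1701558e+09 s. 1 week = 604800 s, so 80.38 week = 80.38 * 604800 = 48613824 s. Sum: 1.1701558e+09 + 48613824 = 1.2187696e+09 s. 1 Julian year = 31557600 s, so 1.2187696e+09 s = 1.2187696e+09 / 31557600 = 38.620479 Julian year ≈ 38.62 Julian year (4 s.f.). Final answer: 38.62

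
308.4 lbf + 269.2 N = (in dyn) 1.641e+08. Check: 1 lbf = 4.4482216 N, so 308.4 lbf = 308.4 * 4.4482216 = 1371.8315 N. 269.2 N is already in N. Sum: 1371.8315 + 269.2 = 1641.0315 N. 1 dyn = 1e-05 N, so 1641.0315 N = 1641.0315 / 1e-05 = 1.6410315e+08 dyn ≈ 1.641e+08 dyn (4 s.f.).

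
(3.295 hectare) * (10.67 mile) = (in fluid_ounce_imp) 1 hectare = 10000 m^2, so 3.295 hectare = 3.295 * 10000 = 32950 m^2. 1 mile = 1609.344 m, so 10.67 mile = 10.67 * 1609.344 = 17171.7 m. Combine: 32950 m^2 * 17171.7 m = 5.6580753e+08 m^3. 1 fluid_ounce_imp = 2.8413063e-05 m^3, so 5.6580753e+08 m^3 = 5.6580753e+08 / 2.8413063e-05 = 1.9913641e+13 fluid_ounce_imp ≈ 1.991e+13 fluid_ounce_imp (4 s.f.). Final answer: 1.991e+13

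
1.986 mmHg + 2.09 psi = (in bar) 0.1467. Check: 1 mmHg = 133.32237 Pa, so 1.986 mmHg = 1.986 * 133.32237 = 264.77822 Pa. 1 psi = 6894.7573 Pa, so 2.09 psi = 2.09 * 6894.7573 = 14410.043 Pa. Sum: 264.77822 + 14410.043 = 14674.821 Pa. 1 bar = 100000 Pa, so 14674.821 Pa = 14674.821 / 100000 = 0.14674821 bar ≈ 0.1467 bar (4 s.f.).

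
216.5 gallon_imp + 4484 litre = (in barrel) 1 gallon_imp = 0.00454609 m^3, so 216.5 gallon_imp = 216.5 * 0.00454609 = 0.98422849 m^3. 1 litre = 0.001 m^3, so 4484 litre = 4484 * 0.001 = 4.484 m^3. Sum: 0.98422849 + 4.484 = 5.4682285 m^3. 1 barrel = 0.15898729 m^3, so 5.4682285 m^3 = 5.4682285 / 0.15898729 = 34.394122 barrel ≈ 34.39 barrel (4 s.f.). Final answer: 34.39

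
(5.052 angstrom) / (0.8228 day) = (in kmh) 2.558e-14. Check: 1 angstrom = 1e-10 m, so 5.052 angstrom = 5.052 * 1e-10 = 5.052e-10 m. 1 day = 86400 s, so 0.8228 day = 0.8228 * 86400 = 71089.92 s. Combine: 5.052e-10 m / 71089.92 s = 7.1064927e-15 m/s. 1 kmh = 0.27777778 m/s, so 7.1064927e-15 m/s = 7.1064927e-15 / 0.27777778 = 2.5583374e-14 kmh ≈ 2.558e-14 kmh (4 s.f.).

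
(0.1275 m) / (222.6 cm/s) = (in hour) 0.1275 m is already in m. 1 cm/s = 0.01 m/s, so 222.6 cm/s = 222.6 * 0.01 = 2.226 m/s. Combine: 0.1275 m / 2.226 m/s = 0.057277628 s. 1 hour = 3600 s, so 0.057277628 s = 0.057277628 / 3600 = 1.5910452e-05 hour ≈ 1.591e-05 hour (4 s.f.). Final answer: 1.591e-05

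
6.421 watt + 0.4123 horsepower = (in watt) 313.9. Check: 6.421 watt = 6.421 W. 1 horsepower = 745.69987 W, so 0.4123 horsepower = 0.4123 * 745.69987 = 307.45206 W. Sum: 6.421 + 307.45206 = 313.87306 W. 313.87306 W = 313.87306 watt ≈ 313.9 watt (4 s.f.).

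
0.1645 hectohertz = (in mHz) 1 hectohertz = 100 Hz, so 0.1645 hectohertz = 0.1645 * 100 = 16.45 Hz. 1 mHz = 0.001 Hz, so 16.45 Hz = 16.45 / 0.001 = 16450 mHz ≈ 1.645e+04 mHz (4 s.f.). Final answer: 1.645e+04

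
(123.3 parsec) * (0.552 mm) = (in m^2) 1 parsec = 3.0856776e+16 m, so 123.3 parsec = 123.3 * 3.0856776e+16 = 3.8046405e+18 m. 1 mm = 0.001 m, so 0.552 mm = 0.552 * 0.001 = 0.000552 m. Combine: 3.8046405e+18 m * 0.000552 m = 2.1001615e+15 m^2. Result: 2.1001615e+15 m^2 ≈ 2.1e+15 m^2 (4 s.f.). Final answer: 2.1e+15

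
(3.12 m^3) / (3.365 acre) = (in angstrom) 3.12 m^3 is already in m^3. 1 acre = 4046.8564 m^2, so 3.365 acre = 3.365 * 4046.8564 = 13617.672 m^2. Combine: 3.12 m^3 / 13617.672 m^2 = 0.00022911405 m. 1 angstrom = 1e-10 m, so 0.00022911405 m = 0.00022911405 / 1e-10 = 2291140.5 angstrom ≈ 2.291e+06 angstrom (4 s.f.). Final answer: 2.291e+06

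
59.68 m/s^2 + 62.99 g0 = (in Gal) 59.68 m/s^2 is already in m/s^2. 1 g0 = 9.80665 m/s^2, so 62.99 g0 = 62.99 * 9.80665 = 617.72088 m/s^2. Sum: 59.68 + 617.72088 = 677.40088 m/s^2. 1 Gal = 0.01 m/s^2, so 677.40088 m/s^2 = 677.40088 / 0.01 = 67740.088 Gal ≈ 6.774e+04 Gal (4 s.f.). Final answer: 6.774e+04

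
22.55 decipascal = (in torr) 0.01691. Check: 1 decipascal = 0.1 Pa, so 22.55 decipascal = 22.55 * 0.1 = 2.255 Pa. 1 torr = 133.32237 Pa, so 2.255 Pa = 2.255 / 133.32237 = 0.016913891 torr ≈ 0.01691 torr (4 s.f.).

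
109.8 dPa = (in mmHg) 0.08236. Check: 1 dPa = 0.1 Pa, so 109.8 dPa = 109.8 * 0.1 = 10.98 Pa. 1 mmHg = 133.32237 Pa, so 10.98 Pa = 10.98 / 133.32237 = 0.082356773 mmHg ≈ 0.08236 mmHg (4 s.f.).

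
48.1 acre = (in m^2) 1 acre = 4046.8564 m^2, so 48.1 acre = 48.1 * 4046.8564 = 194653.79 m^2. Result: 194653.79 m^2 ≈ 1.947e+05 m^2 (4 s.f.). Final answer: 1.947e+05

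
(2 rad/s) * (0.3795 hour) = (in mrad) 2.732e+06. Check: 2 rad/s is already in rad/s. 1 hour = 3600 s, so 0.3795 hour = 0.3795 * 3600 = 1366.2 s. Combine: 2 rad/s * 1366.2 s = 2732.4 rad. 1 mrad = 0.001 rad, so 2732.4 rad = 2732.4 / 0.001 = 2732400 mrad ≈ 2.732e+06 mrad (4 s.f.).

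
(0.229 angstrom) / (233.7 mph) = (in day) 1 angstrom = 1e-10 m, so 0.229 angstrom = 0.229 * 1e-10 = 2.29e-11 m. 1 mph = 0.44704 m/s, so 233.7 mph = 233.7 * 0.44704 = 104.47325 m/s. Combine: 2.29e-11 m / 104.47325 m/s = 2.1919487e-13 s. 1 day = 86400 s, so 2.1919487e-13 s = 2.1919487e-13 / 86400 = 2.5369777e-18 day ≈ 2.537e-18 day (4 s.f.). Final answer: 2.537e-18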